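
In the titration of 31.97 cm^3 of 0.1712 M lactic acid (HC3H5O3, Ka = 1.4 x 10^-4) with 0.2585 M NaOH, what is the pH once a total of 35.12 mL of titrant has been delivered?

12.73

n(acid) = 0.1712 x 0.03197 = 0.005473 mol; n(NaOH) added = 0.2585 x 0.03512 = 0.009079 mol.
Base is in excess by 0.009079 - 0.005473 = 0.003605 mol in a total volume of 0.06709 L.
[OH^-] = 0.003605/0.06709 = 0.05374 M, so pOH = 1.27 and pH = 14.00 - 1.27 = 12.73.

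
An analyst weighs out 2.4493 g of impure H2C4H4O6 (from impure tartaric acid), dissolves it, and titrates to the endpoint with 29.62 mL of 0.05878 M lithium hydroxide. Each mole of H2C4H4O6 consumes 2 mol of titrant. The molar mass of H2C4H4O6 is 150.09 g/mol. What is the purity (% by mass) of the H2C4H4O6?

5.33%

n(LiOH) = 0.05878 x 0.02962 = 0.001741 mol.
n(H2C4H4O6) = 0.001741 / 2 = 0.0008705 mol.
mass of H2C4H4O6 = 0.0008705 x 150.09 = 0.1307 g.
% purity = 0.1307 / 2.4493 x 100 = 5.33%.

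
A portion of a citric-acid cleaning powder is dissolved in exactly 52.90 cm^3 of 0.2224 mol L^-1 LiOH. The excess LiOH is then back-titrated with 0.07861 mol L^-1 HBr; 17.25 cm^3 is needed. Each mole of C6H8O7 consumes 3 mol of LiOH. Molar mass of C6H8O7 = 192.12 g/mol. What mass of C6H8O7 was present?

Total n(LiOH) added = 0.2224 x 0.05290 = 0.01176 mol.
n(HBr) used = 0.07861 x 0.01725 = 0.001356 mol, which equals the excess n(LiOH).
So n(LiOH) consumed by the sample = 0.01176 - 0.001356 = 0.01041 mol.
n(C6H8O7) = 0.01041 / 3 = 0.003470 mol.
mass = 0.003470 mol x 192.12 g/mol = 0.667 g.

0.667 g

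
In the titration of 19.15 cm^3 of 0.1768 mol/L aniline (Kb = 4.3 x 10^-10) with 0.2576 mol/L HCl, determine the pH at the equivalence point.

2.81

n(C6H5NH2) = 0.1768 x 0.01915 = 0.003386 mol; V(HCl) at equivalence = 0.003386/0.2576 = 0.01314 L.
At equivalence the base is fully converted to C6H5NH3+; total volume = 0.03229 L, so [C6H5NH3+] = 0.003386/0.03229 = 0.1048 M.
Ka(C6H5NH3+) = Kw/Kb = 1.0e-14 / 4.3 x 10^-10 = 2.33e-5.
[H^+] = sqrt(Ka x [C6H5NH3+]) = sqrt(2.33e-5 x 0.1048) = 0.00156 M.
pH = -log(0.00156) = 2.81.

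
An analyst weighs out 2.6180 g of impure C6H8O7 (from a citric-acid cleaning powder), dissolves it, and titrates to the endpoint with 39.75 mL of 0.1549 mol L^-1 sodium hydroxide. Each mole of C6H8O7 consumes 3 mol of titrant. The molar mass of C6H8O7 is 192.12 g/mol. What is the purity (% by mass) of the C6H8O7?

15.1%

n(NaOH) = 0.1549 x 0.03975 = 0.006157 mol.
n(C6H8O7) = 0.006157 / 3 = 0.002052 mol.
mass of C6H8O7 = 0.002052 x 192.12 = 0.3943 g.
% purity = 0.3943 / 2.6180 x 100 = 15.1%.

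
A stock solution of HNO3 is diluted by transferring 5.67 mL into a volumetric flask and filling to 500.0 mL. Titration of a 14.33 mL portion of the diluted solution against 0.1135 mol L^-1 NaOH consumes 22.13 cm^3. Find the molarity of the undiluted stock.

15.5 M

n(NaOH) = 0.1135 x 0.02213 = 0.002512 mol.
n(HNO3) in the aliquot = 0.002512 mol.
[diluted HNO3] = 0.002512 / 0.01433 = 0.1753 M.
Dilution factor = 500.0/5.670 = 88.18, so [stock] = 0.1753 x 88.18 = 15.5 M.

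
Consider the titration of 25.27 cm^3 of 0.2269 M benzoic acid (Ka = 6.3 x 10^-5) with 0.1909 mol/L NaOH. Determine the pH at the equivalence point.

n(C6H5COOH) = 0.2269 x 0.02527 = 0.005734 mol; V(NaOH) at equivalence = 0.005734/0.1909 = 0.03004 L.
At equivalence all the acid is converted to C6H5COO-; total volume = 0.02527 + 0.03004 = 0.05531 L, so [C6H5COO-] = 0.005734/0.05531 = 0.1037 M.
Kb = Kw/Ka = 1.0e-14 / 6.3 x 10^-5 = 1.59e-10.
[OH^-] = sqrt(Kb x [C6H5COO-]) = sqrt(1.59e-10 x 0.1037) = 4.06e-6 M.
pOH = 5.39, so pH = 14.00 - 5.39 = 8.61.

8.61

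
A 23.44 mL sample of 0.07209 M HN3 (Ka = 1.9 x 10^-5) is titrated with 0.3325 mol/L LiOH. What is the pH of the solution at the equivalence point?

8.75

n(HN3) = 0.07209 x 0.02344 = 0.001690 mol; V(LiOH) at equivalence = 0.001690/0.3325 = 0.005082 L.
At equivalence all the acid is converted to N3-; total volume = 0.02344 + 0.005082 = 0.02852 L, so [N3-] = 0.001690/0.02852 = 0.05924 M.
Kb = Kw/Ka = 1.0e-14 / 1.9 x 10^-5 = 5.26e-10.
[OH^-] = sqrt(Kb x [N3-]) = sqrt(5.26e-10 x 0.05924) = 5.58e-6 M.
pOH = 5.25, so pH = 14.00 - 5.25 = 8.75.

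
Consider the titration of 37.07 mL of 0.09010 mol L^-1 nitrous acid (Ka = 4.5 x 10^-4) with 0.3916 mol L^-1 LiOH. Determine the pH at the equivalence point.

8.11

n(HNO2) = 0.09010 x 0.03707 = 0.003340 mol; V(LiOH) at equivalence = 0.003340/0.3916 = 0.008529 L.
At equivalence all the acid is converted to NO2-; total volume = 0.03707 + 0.008529 = 0.04560 L, so [NO2-] = 0.003340/0.04560 = 0.07325 M.
Kb = Kw/Ka = 1.0e-14 / 4.5 x 10^-4 = 2.22e-11.
[OH^-] = sqrt(Kb x [NO2-]) = sqrt(2.22e-11 x 0.07325) = 1.28e-6 M.
pOH = 5.89, so pH = 14.00 - 5.89 = 8.11.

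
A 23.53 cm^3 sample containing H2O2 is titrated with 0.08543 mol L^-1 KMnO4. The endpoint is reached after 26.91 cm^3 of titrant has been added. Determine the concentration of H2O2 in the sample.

n(KMnO4) = 0.08543 x 0.02691 = 0.002299 mol.
From the balanced equation, 2 mol KMnO4 reacts with 5 mol H2O2, so n(H2O2) = 0.002299 x 5/2 = 0.005747 mol.
[H2O2] = 0.005747 / 0.02353 L = 0.244 M.

0.244 M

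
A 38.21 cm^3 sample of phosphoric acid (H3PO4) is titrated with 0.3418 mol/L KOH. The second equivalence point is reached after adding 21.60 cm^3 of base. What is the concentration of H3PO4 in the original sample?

n(KOH) = 0.3418 x 0.02160 = 0.007383 mol.
At the second equivalence point, 2 mol OH^- react per mol H3PO4, so n(H3PO4) = 0.007383 / 2 = 0.003691 mol.
[H3PO4] = 0.003691 / 0.03821 L = 0.0966 M.

0.0966 M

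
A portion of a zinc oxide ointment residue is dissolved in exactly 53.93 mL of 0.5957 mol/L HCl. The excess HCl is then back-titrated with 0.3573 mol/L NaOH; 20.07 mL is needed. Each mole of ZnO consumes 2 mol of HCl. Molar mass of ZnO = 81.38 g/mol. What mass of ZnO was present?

Total n(HCl) added = 0.5957 x 0.05393 = 0.03213 mol.
n(NaOH) used = 0.3573 x 0.02007 = 0.007171 mol, which equals the excess n(HCl).
So n(HCl) consumed by the sample = 0.03213 - 0.007171 = 0.02496 mol.
n(ZnO) = 0.02496 / 2 = 0.01248 mol.
mass = 0.01248 mol x 81.38 g/mol = 1.02 g.

1.02 g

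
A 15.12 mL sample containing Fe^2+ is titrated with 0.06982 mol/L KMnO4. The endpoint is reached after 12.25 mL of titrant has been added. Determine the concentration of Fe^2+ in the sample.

n(KMnO4) = 0.06982 x 0.01225 = 0.0008553 mol.
From the balanced equation, 1 mol KMnO4 reacts with 5 mol Fe^2+, so n(Fe^2+) = 0.0008553 x 5/1 = 0.004276 mol.
[Fe^2+] = 0.004276 / 0.01512 L = 0.283 M.

0.283 M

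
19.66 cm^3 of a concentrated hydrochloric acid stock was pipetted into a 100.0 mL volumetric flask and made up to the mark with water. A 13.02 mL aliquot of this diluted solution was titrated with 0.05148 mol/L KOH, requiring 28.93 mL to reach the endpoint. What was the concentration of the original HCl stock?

n(KOH) = 0.05148 x 0.02893 = 0.001489 mol.
n(HCl) in the aliquot = 0.001489 mol.
[diluted HCl] = 0.001489 / 0.01302 = 0.1144 M.
Dilution factor = 100.0/19.66 = 5.086, so [stock] = 0.1144 x 5.086 = 0.582 M.

0.582 M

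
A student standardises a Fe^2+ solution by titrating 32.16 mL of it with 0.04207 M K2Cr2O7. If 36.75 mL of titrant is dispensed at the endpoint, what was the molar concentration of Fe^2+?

n(K2Cr2O7) = 0.04207 x 0.03675 = 0.001546 mol.
From the balanced equation, 1 mol K2Cr2O7 reacts with 6 mol Fe^2+, so n(Fe^2+) = 0.001546 x 6/1 = 0.009276 mol.
[Fe^2+] = 0.009276 / 0.03216 L = 0.288 M.

0.288 M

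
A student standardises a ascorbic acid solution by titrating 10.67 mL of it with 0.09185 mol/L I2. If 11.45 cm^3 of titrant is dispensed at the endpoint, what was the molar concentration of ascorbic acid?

n(I2) = 0.09185 x 0.01145 = 0.001052 mol.
From the balanced equation, 1 mol I2 reacts with 1 mol ascorbic acid, so n(ascorbic acid) = 0.001052 x 1/1 = 0.001052 mol.
[ascorbic acid] = 0.001052 / 0.01067 L = 0.0986 M.

0.0986 M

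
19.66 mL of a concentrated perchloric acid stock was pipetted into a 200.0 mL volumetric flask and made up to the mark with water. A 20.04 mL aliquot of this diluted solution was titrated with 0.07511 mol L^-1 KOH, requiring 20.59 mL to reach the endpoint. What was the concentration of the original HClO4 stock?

n(KOH) = 0.07511 x 0.02059 = 0.001547 mol.
n(HClO4) in the aliquot = 0.001547 mol.
[diluted HClO4] = 0.001547 / 0.02004 = 0.07717 M.
Dilution factor = 200.0/19.66 = 10.17, so [stock] = 0.07717 x 10.17 = 0.785 M.

0.785 M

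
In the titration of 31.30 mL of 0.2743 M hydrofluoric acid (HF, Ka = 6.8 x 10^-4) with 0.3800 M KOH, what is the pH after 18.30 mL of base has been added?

Initial n(HF) = 0.2743 x 0.03130 = 0.008586 mol.
n(KOH) added = 0.3800 x 0.01830 = 0.006954 mol, converting that many moles of HF to F-.
Remaining n(HF) = 0.001632 mol; n(F-) = 0.006954 mol.
By Henderson-Hasselbalch, pH = pKa + log([A^-]/[HA]) = 3.17 + log(0.006954/0.001632) = 3.17 + (+0.63) = 3.80.

3.80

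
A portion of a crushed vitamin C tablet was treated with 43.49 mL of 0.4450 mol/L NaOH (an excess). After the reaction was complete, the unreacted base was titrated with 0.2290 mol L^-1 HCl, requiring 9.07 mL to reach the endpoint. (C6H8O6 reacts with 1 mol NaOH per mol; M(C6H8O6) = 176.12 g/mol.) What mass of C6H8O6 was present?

Total n(NaOH) added = 0.4450 x 0.04349 = 0.01935 mol.
n(HCl) used = 0.2290 x 0.009070 = 0.002077 mol, which equals the excess n(NaOH).
So n(NaOH) consumed by the sample = 0.01935 - 0.002077 = 0.01728 mol.
n(C6H8O6) = 0.01728 / 1 = 0.01728 mol.
mass = 0.01728 mol x 176.12 g/mol = 3.04 g.

3.04 g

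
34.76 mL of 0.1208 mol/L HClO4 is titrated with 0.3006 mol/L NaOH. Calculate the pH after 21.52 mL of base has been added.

12.61

n(acid) = 0.1208 x 0.03476 = 0.004199 mol; n(NaOH) added = 0.3006 x 0.02152 = 0.006469 mol.
Base is in excess by 0.006469 - 0.004199 = 0.002270 mol in a total volume of 0.05628 L.
[OH^-] = 0.002270/0.05628 = 0.04033 M, so pOH = 1.39 and pH = 14.00 - 1.39 = 12.61.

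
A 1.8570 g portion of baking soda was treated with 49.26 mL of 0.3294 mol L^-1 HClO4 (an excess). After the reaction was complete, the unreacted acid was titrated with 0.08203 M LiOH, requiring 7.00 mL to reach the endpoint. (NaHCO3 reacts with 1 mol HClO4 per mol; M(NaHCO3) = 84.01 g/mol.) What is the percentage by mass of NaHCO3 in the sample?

Total n(HClO4) added = 0.3294 x 0.04926 = 0.01623 mol.
n(LiOH) used = 0.08203 x 0.007000 = 0.0005742 mol, which equals the excess n(HClO4).
So n(HClO4) consumed by the sample = 0.01623 - 0.0005742 = 0.01565 mol.
n(NaHCO3) = 0.01565 / 1 = 0.01565 mol.
mass NaHCO3 = 0.01565 x 84.01 = 1.315 g, so %NaHCO3 = 1.315/1.8570 x 100 = 70.8%.

70.8%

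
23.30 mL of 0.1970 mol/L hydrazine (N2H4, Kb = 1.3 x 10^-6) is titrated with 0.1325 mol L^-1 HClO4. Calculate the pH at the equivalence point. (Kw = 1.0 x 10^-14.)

n(N2H4) = 0.1970 x 0.02330 = 0.004590 mol; V(HClO4) at equivalence = 0.004590/0.1325 = 0.03464 L.
At equivalence the base is fully converted to N2H5+; total volume = 0.05794 L, so [N2H5+] = 0.004590/0.05794 = 0.07922 M.
Ka(N2H5+) = Kw/Kb = 1.0e-14 / 1.3 x 10^-6 = 7.69e-9.
[H^+] = sqrt(Ka x [N2H5+]) = sqrt(7.69e-9 x 0.07922) = 2.47e-5 M.
pH = -log(2.47e-5) = 4.61.

4.61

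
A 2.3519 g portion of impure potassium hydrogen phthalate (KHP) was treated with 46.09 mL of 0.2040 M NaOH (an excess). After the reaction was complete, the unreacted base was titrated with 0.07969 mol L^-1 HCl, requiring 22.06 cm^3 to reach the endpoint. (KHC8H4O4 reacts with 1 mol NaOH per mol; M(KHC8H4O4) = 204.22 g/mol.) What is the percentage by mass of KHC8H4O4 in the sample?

66.4%

Total n(NaOH) added = 0.2040 x 0.04609 = 0.009402 mol.
n(HCl) used = 0.07969 x 0.02206 = 0.001758 mol, which equals the excess n(NaOH).
So n(NaOH) consumed by the sample = 0.009402 - 0.001758 = 0.007644 mol.
n(KHC8H4O4) = 0.007644 / 1 = 0.007644 mol.
mass KHC8H4O4 = 0.007644 x 204.22 = 1.561 g, so %KHC8H4O4 = 1.561/2.3519 x 100 = 66.4%.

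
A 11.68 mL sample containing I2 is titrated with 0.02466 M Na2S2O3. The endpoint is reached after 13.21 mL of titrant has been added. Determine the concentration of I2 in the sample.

0.0139 M

n(Na2S2O3) = 0.02466 x 0.01321 = 0.0003258 mol.
From the balanced equation, 2 mol Na2S2O3 reacts with 1 mol I2, so n(I2) = 0.0003258 x 1/2 = 0.0001629 mol.
[I2] = 0.0001629 / 0.01168 L = 0.0139 M.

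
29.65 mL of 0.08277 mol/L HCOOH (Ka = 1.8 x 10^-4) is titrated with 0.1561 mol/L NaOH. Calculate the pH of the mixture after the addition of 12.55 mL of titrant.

4.34

Initial n(HCOOH) = 0.08277 x 0.02965 = 0.002454 mol.
n(NaOH) added = 0.1561 x 0.01255 = 0.001959 mol, converting that many moles of HCOOH to HCOO-.
Remaining n(HCOOH) = 0.0004951 mol; n(HCOO-) = 0.001959 mol.
By Henderson-Hasselbalch, pH = pKa + log([A^-]/[HA]) = 3.74 + log(0.001959/0.0004951) = 3.74 + (+0.60) = 4.34.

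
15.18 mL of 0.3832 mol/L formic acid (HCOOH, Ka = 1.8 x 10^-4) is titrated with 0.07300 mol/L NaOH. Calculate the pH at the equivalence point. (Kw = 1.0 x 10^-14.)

8.27

n(HCOOH) = 0.3832 x 0.01518 = 0.005817 mol; V(NaOH) at equivalence = 0.005817/0.07300 = 0.07968 L.
At equivalence all the acid is converted to HCOO-; total volume = 0.01518 + 0.07968 = 0.09486 L, so [HCOO-] = 0.005817/0.09486 = 0.06132 M.
Kb = Kw/Ka = 1.0e-14 / 1.8 x 10^-4 = 5.56e-11.
[OH^-] = sqrt(Kb x [HCOO-]) = sqrt(5.56e-11 x 0.06132) = 1.85e-6 M.
pOH = 5.73, so pH = 14.00 - 5.73 = 8.27.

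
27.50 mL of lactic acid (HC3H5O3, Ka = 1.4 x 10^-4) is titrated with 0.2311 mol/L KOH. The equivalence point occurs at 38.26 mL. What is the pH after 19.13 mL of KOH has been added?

3.85

19.13 mL is exactly half the equivalence volume (38.26/2), i.e. the half-equivalence point.
There, n(HA) = n(A^-), so pH = pKa = -log(1.4 x 10^-4) = 3.85.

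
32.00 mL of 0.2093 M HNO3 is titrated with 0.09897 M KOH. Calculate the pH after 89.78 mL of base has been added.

12.25

n(acid) = 0.2093 x 0.03200 = 0.006698 mol; n(KOH) added = 0.09897 x 0.08978 = 0.008886 mol.
Base is in excess by 0.008886 - 0.006698 = 0.002188 mol in a total volume of 0.1218 L.
[OH^-] = 0.002188/0.1218 = 0.01797 M, so pOH = 1.75 and pH = 14.00 - 1.75 = 12.25.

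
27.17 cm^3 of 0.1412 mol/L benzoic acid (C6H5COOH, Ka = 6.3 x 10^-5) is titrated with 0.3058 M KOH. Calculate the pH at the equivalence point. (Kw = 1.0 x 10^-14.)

8.59

n(C6H5COOH) = 0.1412 x 0.02717 = 0.003836 mol; V(KOH) at equivalence = 0.003836/0.3058 = 0.01255 L.
At equivalence all the acid is converted to C6H5COO-; total volume = 0.02717 + 0.01255 = 0.03972 L, so [C6H5COO-] = 0.003836/0.03972 = 0.09660 M.
Kb = Kw/Ka = 1.0e-14 / 6.3 x 10^-5 = 1.59e-10.
[OH^-] = sqrt(Kb x [C6H5COO-]) = sqrt(1.59e-10 x 0.09660) = 3.92e-6 M.
pOH = 5.41, so pH = 14.00 - 5.41 = 8.59.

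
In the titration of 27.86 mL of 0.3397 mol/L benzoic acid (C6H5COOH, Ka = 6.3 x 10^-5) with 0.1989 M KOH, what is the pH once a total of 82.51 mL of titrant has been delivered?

n(acid) = 0.3397 x 0.02786 = 0.009464 mol; n(KOH) added = 0.1989 x 0.08251 = 0.01641 mol.
Base is in excess by 0.01641 - 0.009464 = 0.006947 mol in a total volume of 0.1104 L.
[OH^-] = 0.006947/0.1104 = 0.06294 M, so pOH = 1.20 and pH = 14.00 - 1.20 = 12.80.

12.80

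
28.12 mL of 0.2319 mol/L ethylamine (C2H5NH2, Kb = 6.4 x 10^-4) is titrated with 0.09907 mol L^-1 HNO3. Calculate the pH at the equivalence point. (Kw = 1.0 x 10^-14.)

n(C2H5NH2) = 0.2319 x 0.02812 = 0.006521 mol; V(HNO3) at equivalence = 0.006521/0.09907 = 0.06582 L.
At equivalence the base is fully converted to C2H5NH3+; total volume = 0.09394 L, so [C2H5NH3+] = 0.006521/0.09394 = 0.06942 M.
Ka(C2H5NH3+) = Kw/Kb = 1.0e-14 / 6.4 x 10^-4 = 1.56e-11.
[H^+] = sqrt(Ka x [C2H5NH3+]) = sqrt(1.56e-11 x 0.06942) = 1.04e-6 M.
pH = -log(1.04e-6) = 5.98.

5.98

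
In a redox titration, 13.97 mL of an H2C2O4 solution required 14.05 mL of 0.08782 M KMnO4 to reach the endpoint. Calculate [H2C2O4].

n(KMnO4) = 0.08782 x 0.01405 = 0.001234 mol.
From the balanced equation, 2 mol KMnO4 reacts with 5 mol H2C2O4, so n(H2C2O4) = 0.001234 x 5/2 = 0.003085 mol.
[H2C2O4] = 0.003085 / 0.01397 L = 0.221 M.

0.221 M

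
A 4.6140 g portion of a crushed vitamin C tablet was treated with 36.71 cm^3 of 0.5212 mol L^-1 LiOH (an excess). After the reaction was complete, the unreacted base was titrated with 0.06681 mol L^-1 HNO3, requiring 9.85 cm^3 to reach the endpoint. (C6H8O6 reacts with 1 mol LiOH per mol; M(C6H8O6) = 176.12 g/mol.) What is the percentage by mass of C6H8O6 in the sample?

70.5%

Total n(LiOH) added = 0.5212 x 0.03671 = 0.01913 mol.
n(HNO3) used = 0.06681 x 0.009850 = 0.0006581 mol, which equals the excess n(LiOH).
So n(LiOH) consumed by the sample = 0.01913 - 0.0006581 = 0.01848 mol.
n(C6H8O6) = 0.01848 / 1 = 0.01848 mol.
mass C6H8O6 = 0.01848 x 176.12 = 3.254 g, so %C6H8O6 = 3.254/4.6140 x 100 = 70.5%.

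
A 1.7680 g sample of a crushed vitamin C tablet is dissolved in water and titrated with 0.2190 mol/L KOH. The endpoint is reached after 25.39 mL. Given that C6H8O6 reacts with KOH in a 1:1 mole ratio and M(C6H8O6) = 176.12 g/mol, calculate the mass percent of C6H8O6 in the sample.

n(KOH) = 0.2190 x 0.02539 = 0.005560 mol.
n(C6H8O6) = 0.005560 / 1 = 0.005560 mol.
mass of C6H8O6 = 0.005560 x 176.12 = 0.9793 g.
% purity = 0.9793 / 1.7680 x 100 = 55.4%.

55.4%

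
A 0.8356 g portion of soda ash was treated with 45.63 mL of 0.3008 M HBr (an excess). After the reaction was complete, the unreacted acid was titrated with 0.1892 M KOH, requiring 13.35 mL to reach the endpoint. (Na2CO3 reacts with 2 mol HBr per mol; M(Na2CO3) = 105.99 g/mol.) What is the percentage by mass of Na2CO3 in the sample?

71.0%

Total n(HBr) added = 0.3008 x 0.04563 = 0.01373 mol.
n(KOH) used = 0.1892 x 0.01335 = 0.002526 mol, which equals the excess n(HBr).
So n(HBr) consumed by the sample = 0.01373 - 0.002526 = 0.01120 mol.
n(Na2CO3) = 0.01120 / 2 = 0.005600 mol.
mass Na2CO3 = 0.005600 x 105.99 = 0.5935 g, so %Na2CO3 = 0.5935/0.8356 x 100 = 71.0%.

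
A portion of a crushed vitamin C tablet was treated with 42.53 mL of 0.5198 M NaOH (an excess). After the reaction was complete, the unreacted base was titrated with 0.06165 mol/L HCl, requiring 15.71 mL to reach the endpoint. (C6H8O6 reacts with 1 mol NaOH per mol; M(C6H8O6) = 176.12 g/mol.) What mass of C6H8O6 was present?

3.72 g

Total n(NaOH) added = 0.5198 x 0.04253 = 0.02211 mol.
n(HCl) used = 0.06165 x 0.01571 = 0.0009685 mol, which equals the excess n(NaOH).
So n(NaOH) consumed by the sample = 0.02211 - 0.0009685 = 0.02114 mol.
n(C6H8O6) = 0.02114 / 1 = 0.02114 mol.
mass = 0.02114 mol x 176.12 g/mol = 3.72 g.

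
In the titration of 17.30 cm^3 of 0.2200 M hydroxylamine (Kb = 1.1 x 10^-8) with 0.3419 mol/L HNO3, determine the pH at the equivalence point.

n(NH2OH) = 0.2200 x 0.01730 = 0.003806 mol; V(HNO3) at equivalence = 0.003806/0.3419 = 0.01113 L.
At equivalence the base is fully converted to NH3OH+; total volume = 0.02843 L, so [NH3OH+] = 0.003806/0.02843 = 0.1339 M.
Ka(NH3OH+) = Kw/Kb = 1.0e-14 / 1.1 x 10^-8 = 9.09e-7.
[H^+] = sqrt(Ka x [NH3OH+]) = sqrt(9.09e-7 x 0.1339) = 0.000349 M.
pH = -log(0.000349) = 3.46.

3.46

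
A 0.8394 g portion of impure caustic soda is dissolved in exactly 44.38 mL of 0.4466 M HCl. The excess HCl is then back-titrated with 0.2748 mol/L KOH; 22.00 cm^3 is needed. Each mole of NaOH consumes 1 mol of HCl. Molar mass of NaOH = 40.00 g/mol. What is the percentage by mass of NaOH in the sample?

65.6%

Total n(HCl) added = 0.4466 x 0.04438 = 0.01982 mol.
n(KOH) used = 0.2748 x 0.02200 = 0.006046 mol, which equals the excess n(HCl).
So n(HCl) consumed by the sample = 0.01982 - 0.006046 = 0.01377 mol.
n(NaOH) = 0.01377 / 1 = 0.01377 mol.
mass NaOH = 0.01377 x 40.00 = 0.5510 g, so %NaOH = 0.5510/0.8394 x 100 = 65.6%.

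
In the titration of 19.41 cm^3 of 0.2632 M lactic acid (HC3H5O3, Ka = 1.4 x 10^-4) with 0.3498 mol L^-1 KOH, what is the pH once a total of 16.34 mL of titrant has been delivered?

12.23

n(acid) = 0.2632 x 0.01941 = 0.005109 mol; n(KOH) added = 0.3498 x 0.01634 = 0.005716 mol.
Base is in excess by 0.005716 - 0.005109 = 0.0006070 mol in a total volume of 0.03575 L.
[OH^-] = 0.0006070/0.03575 = 0.01698 M, so pOH = 1.77 and pH = 14.00 - 1.77 = 12.23.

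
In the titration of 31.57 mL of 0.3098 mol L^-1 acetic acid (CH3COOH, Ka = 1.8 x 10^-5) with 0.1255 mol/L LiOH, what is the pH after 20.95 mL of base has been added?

4.31

Initial n(CH3COOH) = 0.3098 x 0.03157 = 0.009780 mol.
n(LiOH) added = 0.1255 x 0.02095 = 0.002629 mol, converting that many moles of CH3COOH to CH3COO-.
Remaining n(CH3COOH) = 0.007151 mol; n(CH3COO-) = 0.002629 mol.
By Henderson-Hasselbalch, pH = pKa + log([A^-]/[HA]) = 4.74 + log(0.002629/0.007151) = 4.74 + (-0.43) = 4.31.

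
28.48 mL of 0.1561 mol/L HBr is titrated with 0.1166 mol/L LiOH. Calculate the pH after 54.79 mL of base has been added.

n(acid) = 0.1561 x 0.02848 = 0.004446 mol; n(LiOH) added = 0.1166 x 0.05479 = 0.006389 mol.
Base is in excess by 0.006389 - 0.004446 = 0.001943 mol in a total volume of 0.08327 L.
[OH^-] = 0.001943/0.08327 = 0.02333 M, so pOH = 1.63 and pH = 14.00 - 1.63 = 12.37.

12.37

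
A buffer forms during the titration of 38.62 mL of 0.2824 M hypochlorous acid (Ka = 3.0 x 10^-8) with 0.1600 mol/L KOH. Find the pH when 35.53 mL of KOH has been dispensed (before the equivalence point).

7.56

Initial n(HClO) = 0.2824 x 0.03862 = 0.01091 mol.
n(KOH) added = 0.1600 x 0.03553 = 0.005685 mol, converting that many moles of HClO to ClO-.
Remaining n(HClO) = 0.005221 mol; n(ClO-) = 0.005685 mol.
By Henderson-Hasselbalch, pH = pKa + log([A^-]/[HA]) = 7.52 + log(0.005685/0.005221) = 7.52 + (+0.04) = 7.56.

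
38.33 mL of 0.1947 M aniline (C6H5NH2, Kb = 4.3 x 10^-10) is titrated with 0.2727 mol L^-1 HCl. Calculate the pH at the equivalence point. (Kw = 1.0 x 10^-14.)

2.79

n(C6H5NH2) = 0.1947 x 0.03833 = 0.007463 mol; V(HCl) at equivalence = 0.007463/0.2727 = 0.02737 L.
At equivalence the base is fully converted to C6H5NH3+; total volume = 0.06570 L, so [C6H5NH3+] = 0.007463/0.06570 = 0.1136 M.
Ka(C6H5NH3+) = Kw/Kb = 1.0e-14 / 4.3 x 10^-10 = 2.33e-5.
[H^+] = sqrt(Ka x [C6H5NH3+]) = sqrt(2.33e-5 x 0.1136) = 0.00163 M.
pH = -log(0.00163) = 2.79.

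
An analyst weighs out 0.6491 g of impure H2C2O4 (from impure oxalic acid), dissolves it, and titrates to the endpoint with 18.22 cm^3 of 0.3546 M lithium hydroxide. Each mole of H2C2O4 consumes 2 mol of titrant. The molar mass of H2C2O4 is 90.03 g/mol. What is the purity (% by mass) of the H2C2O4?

n(LiOH) = 0.3546 x 0.01822 = 0.006461 mol.
n(H2C2O4) = 0.006461 / 2 = 0.003230 mol.
mass of H2C2O4 = 0.003230 x 90.03 = 0.2908 g.
% purity = 0.2908 / 0.6491 x 100 = 44.8%.

44.8%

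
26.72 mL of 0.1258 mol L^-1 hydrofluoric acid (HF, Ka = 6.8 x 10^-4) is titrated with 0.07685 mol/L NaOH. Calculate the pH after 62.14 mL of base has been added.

n(acid) = 0.1258 x 0.02672 = 0.003361 mol; n(NaOH) added = 0.07685 x 0.06214 = 0.004775 mol.
Base is in excess by 0.004775 - 0.003361 = 0.001414 mol in a total volume of 0.08886 L.
[OH^-] = 0.001414/0.08886 = 0.01591 M, so pOH = 1.80 and pH = 14.00 - 1.80 = 12.20.

12.20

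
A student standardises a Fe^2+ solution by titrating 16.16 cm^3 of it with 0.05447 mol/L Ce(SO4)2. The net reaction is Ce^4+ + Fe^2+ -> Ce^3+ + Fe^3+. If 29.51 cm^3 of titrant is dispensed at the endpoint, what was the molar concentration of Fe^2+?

0.0995 M

n(Ce(SO4)2) = 0.05447 x 0.02951 = 0.001607 mol.
From the balanced equation, 1 mol Ce(SO4)2 reacts with 1 mol Fe^2+, so n(Fe^2+) = 0.001607 x 1/1 = 0.001607 mol.
[Fe^2+] = 0.001607 / 0.01616 L = 0.0995 M.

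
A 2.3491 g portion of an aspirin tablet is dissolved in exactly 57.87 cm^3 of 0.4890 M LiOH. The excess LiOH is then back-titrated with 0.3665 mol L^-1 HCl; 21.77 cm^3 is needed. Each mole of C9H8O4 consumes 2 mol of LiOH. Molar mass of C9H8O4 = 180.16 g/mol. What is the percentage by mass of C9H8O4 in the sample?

Total n(LiOH) added = 0.4890 x 0.05787 = 0.02830 mol.
n(HCl) used = 0.3665 x 0.02177 = 0.007979 mol, which equals the excess n(LiOH).
So n(LiOH) consumed by the sample = 0.02830 - 0.007979 = 0.02032 mol.
n(C9H8O4) = 0.02032 / 2 = 0.01016 mol.
mass C9H8O4 = 0.01016 x 180.16 = 1.830 g, so %C9H8O4 = 1.830/2.3491 x 100 = 77.9%.

77.9%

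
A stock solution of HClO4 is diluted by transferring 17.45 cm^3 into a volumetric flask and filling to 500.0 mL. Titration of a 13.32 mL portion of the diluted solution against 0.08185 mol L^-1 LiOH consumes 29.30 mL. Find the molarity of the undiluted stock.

5.16 M

n(LiOH) = 0.08185 x 0.02930 = 0.002398 mol.
n(HClO4) in the aliquot = 0.002398 mol.
[diluted HClO4] = 0.002398 / 0.01332 = 0.1800 M.
Dilution factor = 500.0/17.45 = 28.65, so [stock] = 0.1800 x 28.65 = 5.16 M.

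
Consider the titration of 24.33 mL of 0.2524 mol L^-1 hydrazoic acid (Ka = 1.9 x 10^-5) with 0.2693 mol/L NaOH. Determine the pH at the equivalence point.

n(HN3) = 0.2524 x 0.02433 = 0.006141 mol; V(NaOH) at equivalence = 0.006141/0.2693 = 0.02280 L.
At equivalence all the acid is converted to N3-; total volume = 0.02433 + 0.02280 = 0.04713 L, so [N3-] = 0.006141/0.04713 = 0.1303 M.
Kb = Kw/Ka = 1.0e-14 / 1.9 x 10^-5 = 5.26e-10.
[OH^-] = sqrt(Kb x [N3-]) = sqrt(5.26e-10 x 0.1303) = 8.28e-6 M.
pOH = 5.08, so pH = 14.00 - 5.08 = 8.92.

8.92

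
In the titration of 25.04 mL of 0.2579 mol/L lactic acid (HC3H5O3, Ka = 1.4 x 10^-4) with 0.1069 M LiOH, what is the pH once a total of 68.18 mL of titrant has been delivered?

n(acid) = 0.2579 x 0.02504 = 0.006458 mol; n(LiOH) added = 0.1069 x 0.06818 = 0.007288 mol.
Base is in excess by 0.007288 - 0.006458 = 0.0008306 mol in a total volume of 0.09322 L.
[OH^-] = 0.0008306/0.09322 = 0.008910 M, so pOH = 2.05 and pH = 14.00 - 2.05 = 11.95.

11.95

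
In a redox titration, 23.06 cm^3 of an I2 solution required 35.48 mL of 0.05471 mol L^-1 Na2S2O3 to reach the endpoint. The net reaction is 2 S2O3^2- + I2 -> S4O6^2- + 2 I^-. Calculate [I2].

0.0421 M

n(Na2S2O3) = 0.05471 x 0.03548 = 0.001941 mol.
From the balanced equation, 2 mol Na2S2O3 reacts with 1 mol I2, so n(I2) = 0.001941 x 1/2 = 0.0009706 mol.
[I2] = 0.0009706 / 0.02306 L = 0.0421 M.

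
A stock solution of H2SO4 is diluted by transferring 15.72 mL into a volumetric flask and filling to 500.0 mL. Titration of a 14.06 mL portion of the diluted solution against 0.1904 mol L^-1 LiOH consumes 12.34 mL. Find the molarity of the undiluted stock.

n(LiOH) = 0.1904 x 0.01234 = 0.002350 mol.
n(H2SO4) in the aliquot = 0.002350 x 1/2 = 0.001175 mol.
[diluted H2SO4] = 0.001175 / 0.01406 = 0.08355 M.
Dilution factor = 500.0/15.72 = 31.81, so [stock] = 0.08355 x 31.81 = 2.66 M.

2.66 M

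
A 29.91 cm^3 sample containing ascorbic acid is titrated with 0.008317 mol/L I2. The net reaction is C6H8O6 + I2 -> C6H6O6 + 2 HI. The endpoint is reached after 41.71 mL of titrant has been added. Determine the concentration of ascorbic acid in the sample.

0.0116 M

n(I2) = 0.008317 x 0.04171 = 0.0003469 mol.
From the balanced equation, 1 mol I2 reacts with 1 mol ascorbic acid, so n(ascorbic acid) = 0.0003469 x 1/1 = 0.0003469 mol.
[ascorbic acid] = 0.0003469 / 0.02991 L = 0.0116 M.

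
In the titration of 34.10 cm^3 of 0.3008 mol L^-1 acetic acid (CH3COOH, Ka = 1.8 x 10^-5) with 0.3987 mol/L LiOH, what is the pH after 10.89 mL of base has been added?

4.61

Initial n(CH3COOH) = 0.3008 x 0.03410 = 0.01026 mol.
n(LiOH) added = 0.3987 x 0.01089 = 0.004342 mol, converting that many moles of CH3COOH to CH3COO-.
Remaining n(CH3COOH) = 0.005915 mol; n(CH3COO-) = 0.004342 mol.
By Henderson-Hasselbalch, pH = pKa + log([A^-]/[HA]) = 4.74 + log(0.004342/0.005915) = 4.74 + (-0.13) = 4.61.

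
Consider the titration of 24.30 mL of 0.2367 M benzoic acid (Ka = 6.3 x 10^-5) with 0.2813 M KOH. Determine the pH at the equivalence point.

8.65

n(C6H5COOH) = 0.2367 x 0.02430 = 0.005752 mol; V(KOH) at equivalence = 0.005752/0.2813 = 0.02045 L.
At equivalence all the acid is converted to C6H5COO-; total volume = 0.02430 + 0.02045 = 0.04475 L, so [C6H5COO-] = 0.005752/0.04475 = 0.1285 M.
Kb = Kw/Ka = 1.0e-14 / 6.3 x 10^-5 = 1.59e-10.
[OH^-] = sqrt(Kb x [C6H5COO-]) = sqrt(1.59e-10 x 0.1285) = 4.52e-6 M.
pOH = 5.35, so pH = 14.00 - 5.35 = 8.65.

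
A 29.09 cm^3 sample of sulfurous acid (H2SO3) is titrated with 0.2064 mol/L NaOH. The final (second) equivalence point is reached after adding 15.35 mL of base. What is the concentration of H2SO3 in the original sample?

n(NaOH) = 0.2064 x 0.01535 = 0.003168 mol.
At the final (second) equivalence point, 2 mol OH^- react per mol H2SO3, so n(H2SO3) = 0.003168 / 2 = 0.001584 mol.
[H2SO3] = 0.001584 / 0.02909 L = 0.0545 M.

0.0545 M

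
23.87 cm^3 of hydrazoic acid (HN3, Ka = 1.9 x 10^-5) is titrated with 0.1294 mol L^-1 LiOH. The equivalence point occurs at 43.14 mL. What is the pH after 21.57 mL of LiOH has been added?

4.72

21.57 mL is exactly half the equivalence volume (43.14/2), i.e. the half-equivalence point.
There, n(HA) = n(A^-), so pH = pKa = -log(1.9 x 10^-5) = 4.72.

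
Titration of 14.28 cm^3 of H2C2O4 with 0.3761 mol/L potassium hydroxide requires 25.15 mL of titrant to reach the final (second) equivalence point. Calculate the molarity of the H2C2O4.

0.331 M

n(KOH) = 0.3761 x 0.02515 = 0.009459 mol.
At the final (second) equivalence point, 2 mol OH^- react per mol H2C2O4, so n(H2C2O4) = 0.009459 / 2 = 0.004729 mol.
[H2C2O4] = 0.004729 / 0.01428 L = 0.331 M.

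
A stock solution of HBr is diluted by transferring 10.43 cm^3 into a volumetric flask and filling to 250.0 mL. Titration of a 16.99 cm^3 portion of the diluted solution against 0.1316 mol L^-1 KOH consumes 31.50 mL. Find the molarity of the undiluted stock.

n(KOH) = 0.1316 x 0.03150 = 0.004145 mol.
n(HBr) in the aliquot = 0.004145 mol.
[diluted HBr] = 0.004145 / 0.01699 = 0.2440 M.
Dilution factor = 250.0/10.43 = 23.97, so [stock] = 0.2440 x 23.97 = 5.85 M.

5.85 M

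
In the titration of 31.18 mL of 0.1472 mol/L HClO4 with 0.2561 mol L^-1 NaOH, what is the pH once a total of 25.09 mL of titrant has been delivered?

n(acid) = 0.1472 x 0.03118 = 0.004590 mol; n(NaOH) added = 0.2561 x 0.02509 = 0.006426 mol.
Base is in excess by 0.006426 - 0.004590 = 0.001836 mol in a total volume of 0.05627 L.
[OH^-] = 0.001836/0.05627 = 0.03263 M, so pOH = 1.49 and pH = 14.00 - 1.49 = 12.51.

12.51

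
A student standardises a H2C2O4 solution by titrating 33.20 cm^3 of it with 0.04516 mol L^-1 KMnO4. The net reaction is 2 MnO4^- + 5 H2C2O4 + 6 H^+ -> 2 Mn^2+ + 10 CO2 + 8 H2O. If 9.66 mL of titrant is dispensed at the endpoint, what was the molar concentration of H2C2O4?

n(KMnO4) = 0.04516 x 0.009660 = 0.0004362 mol.
From the balanced equation, 2 mol KMnO4 reacts with 5 mol H2C2O4, so n(H2C2O4) = 0.0004362 x 5/2 = 0.001091 mol.
[H2C2O4] = 0.001091 / 0.03320 L = 0.0328 M.

0.0328 M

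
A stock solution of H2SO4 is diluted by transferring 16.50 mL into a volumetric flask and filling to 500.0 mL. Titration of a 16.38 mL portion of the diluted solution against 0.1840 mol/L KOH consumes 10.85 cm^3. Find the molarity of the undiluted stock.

1.85 M

n(KOH) = 0.1840 x 0.01085 = 0.001996 mol.
n(H2SO4) in the aliquot = 0.001996 x 1/2 = 0.0009982 mol.
[diluted H2SO4] = 0.0009982 / 0.01638 = 0.06094 M.
Dilution factor = 500.0/16.50 = 30.30, so [stock] = 0.06094 x 30.30 = 1.85 M.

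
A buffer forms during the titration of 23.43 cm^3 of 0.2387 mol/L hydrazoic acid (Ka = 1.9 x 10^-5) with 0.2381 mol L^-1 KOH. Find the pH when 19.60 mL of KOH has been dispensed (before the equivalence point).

5.42

Initial n(HN3) = 0.2387 x 0.02343 = 0.005593 mol.
n(KOH) added = 0.2381 x 0.01960 = 0.004667 mol, converting that many moles of HN3 to N3-.
Remaining n(HN3) = 0.0009260 mol; n(N3-) = 0.004667 mol.
By Henderson-Hasselbalch, pH = pKa + log([A^-]/[HA]) = 4.72 + log(0.004667/0.0009260) = 4.72 + (+0.70) = 5.42.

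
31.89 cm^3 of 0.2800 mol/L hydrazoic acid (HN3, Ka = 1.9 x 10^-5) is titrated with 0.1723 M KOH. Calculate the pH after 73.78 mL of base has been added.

12.55

n(acid) = 0.2800 x 0.03189 = 0.008929 mol; n(KOH) added = 0.1723 x 0.07378 = 0.01271 mol.
Base is in excess by 0.01271 - 0.008929 = 0.003783 mol in a total volume of 0.1057 L.
[OH^-] = 0.003783/0.1057 = 0.03580 M, so pOH = 1.45 and pH = 14.00 - 1.45 = 12.55.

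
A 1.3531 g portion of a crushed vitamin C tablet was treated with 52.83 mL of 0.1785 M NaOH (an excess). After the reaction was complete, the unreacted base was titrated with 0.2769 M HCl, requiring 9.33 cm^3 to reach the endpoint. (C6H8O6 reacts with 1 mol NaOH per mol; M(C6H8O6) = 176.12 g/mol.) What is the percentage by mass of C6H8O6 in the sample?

Total n(NaOH) added = 0.1785 x 0.05283 = 0.009430 mol.
n(HCl) used = 0.2769 x 0.009330 = 0.002583 mol, which equals the excess n(NaOH).
So n(NaOH) consumed by the sample = 0.009430 - 0.002583 = 0.006847 mol.
n(C6H8O6) = 0.006847 / 1 = 0.006847 mol.
mass C6H8O6 = 0.006847 x 176.12 = 1.206 g, so %C6H8O6 = 1.206/1.3531 x 100 = 89.1%.

89.1%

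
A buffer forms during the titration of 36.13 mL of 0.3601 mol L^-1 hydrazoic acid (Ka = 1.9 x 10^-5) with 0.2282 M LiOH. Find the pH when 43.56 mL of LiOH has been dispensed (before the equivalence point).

5.23

Initial n(HN3) = 0.3601 x 0.03613 = 0.01301 mol.
n(LiOH) added = 0.2282 x 0.04356 = 0.009940 mol, converting that many moles of HN3 to N3-.
Remaining n(HN3) = 0.003070 mol; n(N3-) = 0.009940 mol.
By Henderson-Hasselbalch, pH = pKa + log([A^-]/[HA]) = 4.72 + log(0.009940/0.003070) = 4.72 + (+0.51) = 5.23.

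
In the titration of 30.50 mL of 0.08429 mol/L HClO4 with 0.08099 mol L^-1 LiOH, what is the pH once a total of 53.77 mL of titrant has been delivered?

12.33

n(acid) = 0.08429 x 0.03050 = 0.002571 mol; n(LiOH) added = 0.08099 x 0.05377 = 0.004355 mol.
Base is in excess by 0.004355 - 0.002571 = 0.001784 mol in a total volume of 0.08427 L.
[OH^-] = 0.001784/0.08427 = 0.02117 M, so pOH = 1.67 and pH = 14.00 - 1.67 = 12.33.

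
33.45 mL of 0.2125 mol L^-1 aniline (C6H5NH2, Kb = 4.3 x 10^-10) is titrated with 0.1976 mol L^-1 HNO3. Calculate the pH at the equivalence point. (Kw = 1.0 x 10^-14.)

n(C6H5NH2) = 0.2125 x 0.03345 = 0.007108 mol; V(HNO3) at equivalence = 0.007108/0.1976 = 0.03597 L.
At equivalence the base is fully converted to C6H5NH3+; total volume = 0.06942 L, so [C6H5NH3+] = 0.007108/0.06942 = 0.1024 M.
Ka(C6H5NH3+) = Kw/Kb = 1.0e-14 / 4.3 x 10^-10 = 2.33e-5.
[H^+] = sqrt(Ka x [C6H5NH3+]) = sqrt(2.33e-5 x 0.1024) = 0.00154 M.
pH = -log(0.00154) = 2.81.

2.81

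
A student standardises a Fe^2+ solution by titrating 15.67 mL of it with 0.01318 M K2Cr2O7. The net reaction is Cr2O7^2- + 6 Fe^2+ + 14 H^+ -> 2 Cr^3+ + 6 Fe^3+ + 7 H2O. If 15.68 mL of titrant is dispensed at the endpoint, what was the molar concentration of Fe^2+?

0.0791 M

n(K2Cr2O7) = 0.01318 x 0.01568 = 0.0002067 mol.
From the balanced equation, 1 mol K2Cr2O7 reacts with 6 mol Fe^2+, so n(Fe^2+) = 0.0002067 x 6/1 = 0.001240 mol.
[Fe^2+] = 0.001240 / 0.01567 L = 0.0791 M.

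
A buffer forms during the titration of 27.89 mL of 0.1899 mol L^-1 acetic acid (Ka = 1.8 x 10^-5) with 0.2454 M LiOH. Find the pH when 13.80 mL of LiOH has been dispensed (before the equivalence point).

Initial n(CH3COOH) = 0.1899 x 0.02789 = 0.005296 mol.
n(LiOH) added = 0.2454 x 0.01380 = 0.003387 mol, converting that many moles of CH3COOH to CH3COO-.
Remaining n(CH3COOH) = 0.001910 mol; n(CH3COO-) = 0.003387 mol.
By Henderson-Hasselbalch, pH = pKa + log([A^-]/[HA]) = 4.74 + log(0.003387/0.001910) = 4.74 + (+0.25) = 4.99.

4.99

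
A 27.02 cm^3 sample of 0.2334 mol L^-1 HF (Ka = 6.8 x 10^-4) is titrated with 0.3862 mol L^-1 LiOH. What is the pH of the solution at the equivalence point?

8.17

n(HF) = 0.2334 x 0.02702 = 0.006306 mol; V(LiOH) at equivalence = 0.006306/0.3862 = 0.01633 L.
At equivalence all the acid is converted to F-; total volume = 0.02702 + 0.01633 = 0.04335 L, so [F-] = 0.006306/0.04335 = 0.1455 M.
Kb = Kw/Ka = 1.0e-14 / 6.8 x 10^-4 = 1.47e-11.
[OH^-] = sqrt(Kb x [F-]) = sqrt(1.47e-11 x 0.1455) = 1.46e-6 M.
pOH = 5.83, so pH = 14.00 - 5.83 = 8.17.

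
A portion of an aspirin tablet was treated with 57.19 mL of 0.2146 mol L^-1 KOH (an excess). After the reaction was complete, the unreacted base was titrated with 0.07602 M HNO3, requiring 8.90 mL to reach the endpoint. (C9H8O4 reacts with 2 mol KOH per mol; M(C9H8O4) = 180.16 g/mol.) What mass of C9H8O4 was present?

1.04 g

Total n(KOH) added = 0.2146 x 0.05719 = 0.01227 mol.
n(HNO3) used = 0.07602 x 0.008900 = 0.0006766 mol, which equals the excess n(KOH).
So n(KOH) consumed by the sample = 0.01227 - 0.0006766 = 0.01160 mol.
n(C9H8O4) = 0.01160 / 2 = 0.005798 mol.
mass = 0.005798 mol x 180.16 g/mol = 1.04 g.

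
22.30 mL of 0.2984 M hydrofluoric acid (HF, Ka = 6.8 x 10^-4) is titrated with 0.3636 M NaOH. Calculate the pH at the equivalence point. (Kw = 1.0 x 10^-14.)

8.19

n(HF) = 0.2984 x 0.02230 = 0.006654 mol; V(NaOH) at equivalence = 0.006654/0.3636 = 0.01830 L.
At equivalence all the acid is converted to F-; total volume = 0.02230 + 0.01830 = 0.04060 L, so [F-] = 0.006654/0.04060 = 0.1639 M.
Kb = Kw/Ka = 1.0e-14 / 6.8 x 10^-4 = 1.47e-11.
[OH^-] = sqrt(Kb x [F-]) = sqrt(1.47e-11 x 0.1639) = 1.55e-6 M.
pOH = 5.81, so pH = 14.00 - 5.81 = 8.19.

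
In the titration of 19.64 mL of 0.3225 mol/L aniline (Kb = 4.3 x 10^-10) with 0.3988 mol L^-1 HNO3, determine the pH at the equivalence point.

n(C6H5NH2) = 0.3225 x 0.01964 = 0.006334 mol; V(HNO3) at equivalence = 0.006334/0.3988 = 0.01588 L.
At equivalence the base is fully converted to C6H5NH3+; total volume = 0.03552 L, so [C6H5NH3+] = 0.006334/0.03552 = 0.1783 M.
Ka(C6H5NH3+) = Kw/Kb = 1.0e-14 / 4.3 x 10^-10 = 2.33e-5.
[H^+] = sqrt(Ka x [C6H5NH3+]) = sqrt(2.33e-5 x 0.1783) = 0.00204 M.
pH = -log(0.00204) = 2.69.

2.69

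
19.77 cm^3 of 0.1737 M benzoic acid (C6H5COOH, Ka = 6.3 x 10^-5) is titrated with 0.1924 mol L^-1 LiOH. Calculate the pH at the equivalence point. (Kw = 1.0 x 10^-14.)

8.58

n(C6H5COOH) = 0.1737 x 0.01977 = 0.003434 mol; V(LiOH) at equivalence = 0.003434/0.1924 = 0.01785 L.
At equivalence all the acid is converted to C6H5COO-; total volume = 0.01977 + 0.01785 = 0.03762 L, so [C6H5COO-] = 0.003434/0.03762 = 0.09129 M.
Kb = Kw/Ka = 1.0e-14 / 6.3 x 10^-5 = 1.59e-10.
[OH^-] = sqrt(Kb x [C6H5COO-]) = sqrt(1.59e-10 x 0.09129) = 3.81e-6 M.
pOH = 5.42, so pH = 14.00 - 5.42 = 8.58.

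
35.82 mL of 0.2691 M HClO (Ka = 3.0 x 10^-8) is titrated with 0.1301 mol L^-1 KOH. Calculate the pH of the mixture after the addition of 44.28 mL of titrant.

Initial n(HClO) = 0.2691 x 0.03582 = 0.009639 mol.
n(KOH) added = 0.1301 x 0.04428 = 0.005761 mol, converting that many moles of HClO to ClO-.
Remaining n(HClO) = 0.003878 mol; n(ClO-) = 0.005761 mol.
By Henderson-Hasselbalch, pH = pKa + log([A^-]/[HA]) = 7.52 + log(0.005761/0.003878) = 7.52 + (+0.17) = 7.69.

7.69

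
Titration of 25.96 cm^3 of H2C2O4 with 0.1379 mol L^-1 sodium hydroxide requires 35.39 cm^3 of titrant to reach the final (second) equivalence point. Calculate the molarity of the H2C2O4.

n(NaOH) = 0.1379 x 0.03539 = 0.004880 mol.
At the final (second) equivalence point, 2 mol OH^- react per mol H2C2O4, so n(H2C2O4) = 0.004880 / 2 = 0.002440 mol.
[H2C2O4] = 0.002440 / 0.02596 L = 0.0940 M.

0.0940 M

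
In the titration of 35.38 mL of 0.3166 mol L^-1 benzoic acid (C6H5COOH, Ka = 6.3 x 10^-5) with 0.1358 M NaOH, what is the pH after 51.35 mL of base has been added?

Initial n(C6H5COOH) = 0.3166 x 0.03538 = 0.01120 mol.
n(NaOH) added = 0.1358 x 0.05135 = 0.006973 mol, converting that many moles of C6H5COOH to C6H5COO-.
Remaining n(C6H5COOH) = 0.004228 mol; n(C6H5COO-) = 0.006973 mol.
By Henderson-Hasselbalch, pH = pKa + log([A^-]/[HA]) = 4.20 + log(0.006973/0.004228) = 4.20 + (+0.22) = 4.42.

4.42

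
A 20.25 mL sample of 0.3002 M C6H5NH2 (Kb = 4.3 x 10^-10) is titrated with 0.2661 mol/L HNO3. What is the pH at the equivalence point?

2.74

n(C6H5NH2) = 0.3002 x 0.02025 = 0.006079 mol; V(HNO3) at equivalence = 0.006079/0.2661 = 0.02284 L.
At equivalence the base is fully converted to C6H5NH3+; total volume = 0.04309 L, so [C6H5NH3+] = 0.006079/0.04309 = 0.1411 M.
Ka(C6H5NH3+) = Kw/Kb = 1.0e-14 / 4.3 x 10^-10 = 2.33e-5.
[H^+] = sqrt(Ka x [C6H5NH3+]) = sqrt(2.33e-5 x 0.1411) = 0.00181 M.
pH = -log(0.00181) = 2.74.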